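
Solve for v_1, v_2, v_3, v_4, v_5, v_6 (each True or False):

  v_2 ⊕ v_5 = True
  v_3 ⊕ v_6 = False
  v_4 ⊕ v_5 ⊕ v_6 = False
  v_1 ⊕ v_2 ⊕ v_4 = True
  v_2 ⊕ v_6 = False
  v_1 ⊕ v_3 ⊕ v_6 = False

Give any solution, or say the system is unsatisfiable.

v_1 = False, v_2 = False, v_3 = False, v_4 = True, v_5 = True, v_6 = False

v_2 ⊕ v_5 = F ⊕ T = True ✓
v_3 ⊕ v_6 = F ⊕ F = False ✓
v_4 ⊕ v_5 ⊕ v_6 = T ⊕ T ⊕ F = False ✓
v_1 ⊕ v_2 ⊕ v_4 = F ⊕ F ⊕ T = True ✓
v_2 ⊕ v_6 = F ⊕ F = False ✓
v_1 ⊕ v_3 ⊕ v_6 = F ⊕ F ⊕ F = False ✓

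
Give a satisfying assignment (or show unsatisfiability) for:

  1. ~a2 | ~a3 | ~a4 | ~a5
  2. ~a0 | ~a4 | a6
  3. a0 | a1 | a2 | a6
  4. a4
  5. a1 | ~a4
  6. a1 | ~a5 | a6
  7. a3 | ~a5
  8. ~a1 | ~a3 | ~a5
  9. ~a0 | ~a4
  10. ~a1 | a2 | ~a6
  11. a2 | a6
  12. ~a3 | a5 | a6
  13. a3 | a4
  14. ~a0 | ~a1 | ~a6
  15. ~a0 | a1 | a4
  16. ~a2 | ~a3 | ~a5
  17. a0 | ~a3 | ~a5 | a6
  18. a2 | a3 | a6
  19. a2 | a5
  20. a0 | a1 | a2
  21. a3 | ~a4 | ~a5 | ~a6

a0=F, a1=T, a2=T, a3=F, a4=T, a5=F, a6=T

Unit clause (a4) forces a4 = True.
In (a1 | ~a4) only a1 is left, so a1 = True.
In (~a0 | ~a4) only ~a0 is left, so a0 = False.
Set a2 = True.
Set a3 = False.
  then (a3 | ~a5) forces a5 = False.
Set a6 = True.
All clauses satisfied.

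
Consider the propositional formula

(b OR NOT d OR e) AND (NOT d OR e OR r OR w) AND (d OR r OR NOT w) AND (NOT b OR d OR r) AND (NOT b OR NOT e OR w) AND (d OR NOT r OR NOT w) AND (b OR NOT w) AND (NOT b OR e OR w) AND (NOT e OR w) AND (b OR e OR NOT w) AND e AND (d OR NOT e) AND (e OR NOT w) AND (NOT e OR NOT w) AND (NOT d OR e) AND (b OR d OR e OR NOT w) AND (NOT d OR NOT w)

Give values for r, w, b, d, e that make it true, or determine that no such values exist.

Case e = True:
  (NOT e OR w) forces w = True.
  Clause (NOT e OR NOT w) is falsified — contradiction.
Case e = False:
  Clause (e) is falsified — contradiction.
Both cases fail, so the formula is unsatisfiable.

UNSATISFIABLE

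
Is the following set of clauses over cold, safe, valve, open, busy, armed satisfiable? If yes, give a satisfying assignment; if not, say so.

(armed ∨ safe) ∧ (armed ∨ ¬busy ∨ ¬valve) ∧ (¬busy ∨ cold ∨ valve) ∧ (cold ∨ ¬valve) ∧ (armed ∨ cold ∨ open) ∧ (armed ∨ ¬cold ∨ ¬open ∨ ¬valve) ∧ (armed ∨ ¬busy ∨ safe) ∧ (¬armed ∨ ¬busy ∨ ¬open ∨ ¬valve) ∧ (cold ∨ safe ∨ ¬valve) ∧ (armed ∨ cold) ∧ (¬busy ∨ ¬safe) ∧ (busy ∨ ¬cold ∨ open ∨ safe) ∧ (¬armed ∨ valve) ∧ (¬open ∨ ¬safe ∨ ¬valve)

cold: True, safe: False, valve: True, open: True, busy: False, armed: True

Set cold = True.
Set safe = False.
  then (armed ∨ safe) forces armed = True.
  then (¬armed ∨ valve) forces valve = True.
Set open = True.
  then (¬armed ∨ ¬busy ∨ ¬open ∨ ¬valve) forces busy = False.
All clauses satisfied.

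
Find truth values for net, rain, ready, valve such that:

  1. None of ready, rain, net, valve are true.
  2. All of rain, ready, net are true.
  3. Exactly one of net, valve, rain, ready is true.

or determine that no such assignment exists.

Case net = True:
  Constraint (1) is violated (net=T) — contradiction.
Case net = False:
  Constraint (2) is violated (net=F) — contradiction.
Both cases fail — unsatisfiable.

Unsatisfiable — no assignment works.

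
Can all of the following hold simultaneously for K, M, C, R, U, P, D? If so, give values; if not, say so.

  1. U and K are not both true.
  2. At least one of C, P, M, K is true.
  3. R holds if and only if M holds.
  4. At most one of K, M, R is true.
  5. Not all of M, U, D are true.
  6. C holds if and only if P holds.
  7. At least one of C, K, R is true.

K=T; M=F; C=T; R=F; U=F; P=T; D=T

  (1) U=F, K=T — not both ✓
  (2) {C, P, M, K}: 3 true — at least one ✓
  (3) R=F, M=F — same ✓
  (4) {K, M, R}: 1 true — at most one ✓
  (5) {M, U, D}: 1/3 true — not all ✓
  (6) C=T, P=T — same ✓
  (7) {C, K, R}: 2 true — at least one ✓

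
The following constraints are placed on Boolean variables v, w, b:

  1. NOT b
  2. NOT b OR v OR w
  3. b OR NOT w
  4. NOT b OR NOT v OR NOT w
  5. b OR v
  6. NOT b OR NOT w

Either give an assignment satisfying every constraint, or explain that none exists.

Unit clause (NOT b) forces b = False.
In (b OR NOT w) only NOT w is left, so w = False.
In (b OR v) only v is left, so v = True.
Check each clause:
  (NOT b): NOT b holds.
  (NOT b OR v OR w): NOT b holds.
  (b OR NOT w): NOT w holds.
  (NOT b OR NOT v OR NOT w): NOT b holds.
  (b OR v): v holds.
  (NOT b OR NOT w): NOT b holds.
All clauses satisfied.

v: True, w: False, b: False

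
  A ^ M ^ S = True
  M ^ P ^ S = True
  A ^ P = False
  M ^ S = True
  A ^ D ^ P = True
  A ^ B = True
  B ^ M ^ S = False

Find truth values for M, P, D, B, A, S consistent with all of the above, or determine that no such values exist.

M = True, P = False, D = True, B = True, A = False, S = False

A ^ M ^ S = F ^ T ^ F = True ✓
M ^ P ^ S = T ^ F ^ F = True ✓
A ^ P = F ^ F = False ✓
M ^ S = T ^ F = True ✓
A ^ D ^ P = F ^ T ^ F = True ✓
A ^ B = F ^ T = True ✓
B ^ M ^ S = T ^ T ^ F = False ✓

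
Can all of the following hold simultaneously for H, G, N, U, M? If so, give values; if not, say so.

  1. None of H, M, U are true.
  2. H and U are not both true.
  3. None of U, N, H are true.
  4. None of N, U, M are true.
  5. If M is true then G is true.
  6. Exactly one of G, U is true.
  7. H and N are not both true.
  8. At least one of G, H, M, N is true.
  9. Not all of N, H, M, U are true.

H = False, G = True, N = False, U = False, M = False

  (1) {H, M, U}: 0 true — none ✓
  (2) H=F, U=F — not both ✓
  (3) {U, N, H}: 0 true — none ✓
  (4) {N, U, M}: 0 true — none ✓
  (5) M=F ⇒ G: vacuous ✓
  (6) {G, U}: 1 true — exactly one ✓
  (7) H=F, N=F — not both ✓
  (8) {G, H, M, N}: 1 true — at least one ✓
  (9) {N, H, M, U}: 0/4 true — not all ✓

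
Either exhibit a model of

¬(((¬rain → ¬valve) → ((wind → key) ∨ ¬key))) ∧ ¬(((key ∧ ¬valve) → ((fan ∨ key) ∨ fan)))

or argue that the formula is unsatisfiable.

The conjunct ¬(((¬rain → ¬valve) → ((wind → key) ∨ ¬key))) is unsatisfiable on its own:
  key = True: this becomes ¬(((¬rain → ¬valve) → True)) = False.
  key = False: this becomes ¬(((¬rain → ¬valve) → True)) = False.
So the whole conjunction is unsatisfiable.

Unsatisfiable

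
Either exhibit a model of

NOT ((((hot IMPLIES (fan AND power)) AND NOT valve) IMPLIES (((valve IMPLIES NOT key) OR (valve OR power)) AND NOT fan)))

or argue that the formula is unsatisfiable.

key=F, valve=F, hot=F, power=F, fan=T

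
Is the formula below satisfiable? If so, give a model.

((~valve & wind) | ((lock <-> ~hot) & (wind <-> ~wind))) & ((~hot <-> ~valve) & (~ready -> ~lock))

lock=F, ready=T, valve=F, hot=F, wind=T

  (~valve & wind) | ((lock <-> ~hot) & (wind <-> ~wind)) = True
    ~valve & wind = True
      ~valve = True
    (lock <-> ~hot) & (wind <-> ~wind) = False
      lock <-> ~hot = False
        ~hot = True
      wind <-> ~wind = False
        ~wind = False
  (~hot <-> ~valve) & (~ready -> ~lock) = True
    ~hot <-> ~valve = True
      ~hot = True
      ~valve = True
    ~ready -> ~lock = True
      ~ready = False
      ~lock = True
Both conjuncts True, so the formula holds.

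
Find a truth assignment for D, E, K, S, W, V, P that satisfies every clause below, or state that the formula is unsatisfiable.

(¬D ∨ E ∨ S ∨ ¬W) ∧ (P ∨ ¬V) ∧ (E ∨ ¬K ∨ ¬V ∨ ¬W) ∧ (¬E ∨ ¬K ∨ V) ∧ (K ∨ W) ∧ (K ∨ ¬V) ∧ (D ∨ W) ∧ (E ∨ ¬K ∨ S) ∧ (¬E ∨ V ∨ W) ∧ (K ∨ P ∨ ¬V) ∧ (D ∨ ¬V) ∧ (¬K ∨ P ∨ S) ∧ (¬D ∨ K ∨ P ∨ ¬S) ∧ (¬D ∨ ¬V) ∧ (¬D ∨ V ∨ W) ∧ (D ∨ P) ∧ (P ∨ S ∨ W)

Set D = True.
  then (¬D ∨ ¬V) forces V = False.
  then (¬D ∨ V ∨ W) forces W = True.
Set E = True.
  then (¬E ∨ ¬K ∨ V) forces K = False.
Set S = False.
Set P = True.
All clauses satisfied.

D: True, E: True, K: False, S: False, W: True, V: False, P: True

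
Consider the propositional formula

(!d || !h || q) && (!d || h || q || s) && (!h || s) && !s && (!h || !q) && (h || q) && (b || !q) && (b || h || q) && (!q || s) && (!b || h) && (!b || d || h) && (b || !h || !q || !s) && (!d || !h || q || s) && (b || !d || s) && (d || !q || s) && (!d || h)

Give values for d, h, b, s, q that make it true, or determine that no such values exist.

Case s = True:
  Clause (!s) is falsified — contradiction.
Case s = False:
  (!h || s) forces h = False.
  (h || q) forces q = True.
  Clause (!q || s) is falsified — contradiction.
Both cases fail, so the formula is unsatisfiable.

Unsatisfiable — no assignment works.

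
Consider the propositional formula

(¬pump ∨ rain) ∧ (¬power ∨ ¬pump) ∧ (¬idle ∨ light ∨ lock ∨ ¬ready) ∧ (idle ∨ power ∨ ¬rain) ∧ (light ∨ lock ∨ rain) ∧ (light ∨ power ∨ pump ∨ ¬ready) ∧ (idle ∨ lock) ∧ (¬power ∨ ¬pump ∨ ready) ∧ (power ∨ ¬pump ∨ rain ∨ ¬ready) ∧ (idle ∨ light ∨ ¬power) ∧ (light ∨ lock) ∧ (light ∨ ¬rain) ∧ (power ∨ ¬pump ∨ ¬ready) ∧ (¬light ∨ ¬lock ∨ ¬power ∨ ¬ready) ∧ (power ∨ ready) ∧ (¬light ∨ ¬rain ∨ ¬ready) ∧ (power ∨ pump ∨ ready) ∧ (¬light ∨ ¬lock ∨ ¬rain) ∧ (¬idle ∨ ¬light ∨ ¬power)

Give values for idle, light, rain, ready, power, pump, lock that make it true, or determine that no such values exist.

idle = False; light = True; rain = False; ready = True; power = False; pump = False; lock = True

Set idle = False.
  then (idle ∨ lock) forces lock = True.
Try light = False:
  (idle ∨ light ∨ ¬power) forces power = False.
  (idle ∨ power ∨ ¬rain) forces rain = False.
  (¬pump ∨ rain) forces pump = False.
  (light ∨ power ∨ pump ∨ ¬ready) forces ready = False.
  clause (power ∨ ready) is falsified — backtrack.
So light = True.
  then (¬light ∨ ¬lock ∨ ¬rain) forces rain = False.
  then (¬pump ∨ rain) forces pump = False.
Set ready = True.
  then (¬light ∨ ¬lock ∨ ¬power ∨ ¬ready) forces power = False.
All clauses satisfied.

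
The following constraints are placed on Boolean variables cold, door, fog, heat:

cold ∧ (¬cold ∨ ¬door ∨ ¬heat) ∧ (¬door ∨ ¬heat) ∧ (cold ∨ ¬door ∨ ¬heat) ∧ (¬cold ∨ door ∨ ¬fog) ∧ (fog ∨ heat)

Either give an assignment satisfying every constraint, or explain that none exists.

cold=T; door=F; fog=F; heat=T

Unit clause (cold) forces cold = True.
Set door = False.
  then (¬cold ∨ door ∨ ¬fog) forces fog = False.
  then (fog ∨ heat) forces heat = True.
Check each clause:
  (cold): cold holds.
  (¬cold ∨ ¬door ∨ ¬heat): ¬door holds.
  (¬door ∨ ¬heat): ¬door holds.
  (cold ∨ ¬door ∨ ¬heat): cold holds.
  (¬cold ∨ door ∨ ¬fog): ¬fog holds.
  (fog ∨ heat): heat holds.
All clauses satisfied.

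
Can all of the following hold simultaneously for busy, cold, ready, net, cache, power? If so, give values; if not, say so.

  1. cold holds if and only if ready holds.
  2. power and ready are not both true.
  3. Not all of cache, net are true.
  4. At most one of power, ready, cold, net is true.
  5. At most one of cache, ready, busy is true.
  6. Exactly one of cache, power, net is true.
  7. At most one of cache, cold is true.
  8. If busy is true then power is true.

busy=F, cold=F, ready=F, net=F, cache=T, power=F

  (1) cold=F, ready=F — same ✓
  (2) power=F, ready=F — not both ✓
  (3) {cache, net}: 1/2 true — not all ✓
  (4) {power, ready, cold, net}: 0 true — at most one ✓
  (5) {cache, ready, busy}: 1 true — at most one ✓
  (6) {cache, power, net}: 1 true — exactly one ✓
  (7) {cache, cold}: 1 true — at most one ✓
  (8) busy=F ⇒ power: vacuous ✓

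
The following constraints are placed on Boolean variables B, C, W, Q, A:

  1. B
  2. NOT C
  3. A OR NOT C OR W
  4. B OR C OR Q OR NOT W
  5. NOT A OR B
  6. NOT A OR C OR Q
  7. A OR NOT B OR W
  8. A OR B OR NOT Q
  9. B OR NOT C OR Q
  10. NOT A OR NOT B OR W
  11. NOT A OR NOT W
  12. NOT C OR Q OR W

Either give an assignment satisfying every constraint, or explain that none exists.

B: True; C: False; W: True; Q: True; A: False

Unit clause (B) forces B = True.
Unit clause (NOT C) forces C = False.
Try W = False:
  (A OR NOT B OR W) forces A = True.
  clause (NOT A OR NOT B OR W) is falsified — backtrack.
So W = True.
  then (NOT A OR NOT W) forces A = False.
Set Q = True.
All clauses satisfied.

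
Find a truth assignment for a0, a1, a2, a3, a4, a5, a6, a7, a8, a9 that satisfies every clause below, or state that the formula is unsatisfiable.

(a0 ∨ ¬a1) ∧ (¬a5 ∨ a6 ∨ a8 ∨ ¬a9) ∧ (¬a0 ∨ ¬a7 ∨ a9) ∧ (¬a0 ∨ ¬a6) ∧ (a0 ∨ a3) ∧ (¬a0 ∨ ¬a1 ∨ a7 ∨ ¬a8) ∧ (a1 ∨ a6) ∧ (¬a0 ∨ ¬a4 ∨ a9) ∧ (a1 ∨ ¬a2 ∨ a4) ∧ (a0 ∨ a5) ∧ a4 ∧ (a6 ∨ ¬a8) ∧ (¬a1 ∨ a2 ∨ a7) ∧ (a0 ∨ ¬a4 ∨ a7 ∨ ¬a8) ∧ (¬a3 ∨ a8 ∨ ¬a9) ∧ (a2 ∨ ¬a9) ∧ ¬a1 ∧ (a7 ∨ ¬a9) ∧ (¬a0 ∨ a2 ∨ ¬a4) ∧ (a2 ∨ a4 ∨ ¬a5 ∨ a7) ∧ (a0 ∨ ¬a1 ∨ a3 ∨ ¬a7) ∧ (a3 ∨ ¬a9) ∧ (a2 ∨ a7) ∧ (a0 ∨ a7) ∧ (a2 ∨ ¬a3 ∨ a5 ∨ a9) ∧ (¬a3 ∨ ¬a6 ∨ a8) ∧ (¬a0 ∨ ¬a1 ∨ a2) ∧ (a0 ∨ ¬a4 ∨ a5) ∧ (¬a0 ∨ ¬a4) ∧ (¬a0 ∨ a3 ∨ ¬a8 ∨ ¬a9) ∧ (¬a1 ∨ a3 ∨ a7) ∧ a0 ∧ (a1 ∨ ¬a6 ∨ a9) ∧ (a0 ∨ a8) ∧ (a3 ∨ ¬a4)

Case a0 = True:
  (¬a0 ∨ ¬a6) forces a6 = False.
  (a1 ∨ a6) forces a1 = True.
  Clause (¬a1) is falsified — contradiction.
Case a0 = False:
  Clause (a0) is falsified — contradiction.
Both cases fail, so the formula is unsatisfiable.

UNSATISFIABLE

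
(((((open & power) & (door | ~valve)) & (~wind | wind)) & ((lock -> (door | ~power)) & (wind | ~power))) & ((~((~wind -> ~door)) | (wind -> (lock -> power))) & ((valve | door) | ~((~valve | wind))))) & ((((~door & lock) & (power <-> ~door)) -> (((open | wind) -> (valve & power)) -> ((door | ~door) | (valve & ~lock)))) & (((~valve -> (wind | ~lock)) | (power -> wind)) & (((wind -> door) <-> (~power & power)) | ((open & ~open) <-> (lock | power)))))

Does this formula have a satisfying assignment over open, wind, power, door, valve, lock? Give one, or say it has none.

Case power = True: the formula simplifies to ((((open & (door | ~valve)) & (~wind | wind)) & ((lock -> door) & wind)) & ((valve | door) | ~((~valve | wind)))) & ((((~door & lock) & ~door) -> (((open | wind) -> valve) -> ((door | ~door) | (valve & ~lock)))) & (((~valve -> (wind | ~lock)) | wind) & (~((wind -> door)) | (open & ~open)))).
  wind = True: simplifies to (((open & (door | ~valve)) & (lock -> door)) & (valve | door)) & ((((~door & lock) & ~door) -> (valve -> ((door | ~door) | (valve & ~lock)))) & (~door | (open & ~open))).
    door = True: simplifies to open & (open & ~open).
      open = True: the conjunct ~open is False.
      open = False: the conjunct open is False.
    door = False: simplifies to ((open & ~valve) & ~lock) & valve.
      valve = True: the conjunct ~valve is False.
      valve = False: the conjunct valve is False.
  wind = False: the conjunct wind is False.
Case power = False: the conjunct power is False.
Both cases fail — unsatisfiable.

Unsatisfiable — no assignment works.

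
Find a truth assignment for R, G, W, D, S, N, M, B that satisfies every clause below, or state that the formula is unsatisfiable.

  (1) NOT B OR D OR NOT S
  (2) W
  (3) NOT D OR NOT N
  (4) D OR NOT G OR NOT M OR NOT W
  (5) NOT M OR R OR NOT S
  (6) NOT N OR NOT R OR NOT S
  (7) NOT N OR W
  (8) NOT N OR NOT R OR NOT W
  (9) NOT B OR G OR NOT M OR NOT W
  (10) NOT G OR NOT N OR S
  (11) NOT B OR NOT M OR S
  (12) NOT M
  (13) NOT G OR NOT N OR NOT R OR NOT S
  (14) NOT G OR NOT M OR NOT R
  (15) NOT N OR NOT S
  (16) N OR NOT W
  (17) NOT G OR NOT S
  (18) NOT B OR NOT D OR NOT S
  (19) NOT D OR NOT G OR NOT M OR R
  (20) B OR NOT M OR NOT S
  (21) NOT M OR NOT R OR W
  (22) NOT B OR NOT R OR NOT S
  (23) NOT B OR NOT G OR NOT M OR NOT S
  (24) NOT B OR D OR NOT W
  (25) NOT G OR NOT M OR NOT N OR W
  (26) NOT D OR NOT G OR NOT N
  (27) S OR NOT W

Unsatisfiable — no assignment works.

Case S = True:
  (W) forces W = True.
  (NOT M) forces M = False.
  (NOT N OR NOT S) forces N = False.
  Clause (N OR NOT W) is falsified — contradiction.
Case S = False:
  (W) forces W = True.
  Clause (S OR NOT W) is falsified — contradiction.
Both cases fail, so the formula is unsatisfiable.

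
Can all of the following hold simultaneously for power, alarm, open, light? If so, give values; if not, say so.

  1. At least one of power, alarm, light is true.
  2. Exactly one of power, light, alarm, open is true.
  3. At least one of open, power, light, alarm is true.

power: True; alarm: False; open: False; light: False

  (1) {power, alarm, light}: 1 true — at least one ✓
  (2) {power, light, alarm, open}: 1 true — exactly one ✓
  (3) {open, power, light, alarm}: 1 true — at least one ✓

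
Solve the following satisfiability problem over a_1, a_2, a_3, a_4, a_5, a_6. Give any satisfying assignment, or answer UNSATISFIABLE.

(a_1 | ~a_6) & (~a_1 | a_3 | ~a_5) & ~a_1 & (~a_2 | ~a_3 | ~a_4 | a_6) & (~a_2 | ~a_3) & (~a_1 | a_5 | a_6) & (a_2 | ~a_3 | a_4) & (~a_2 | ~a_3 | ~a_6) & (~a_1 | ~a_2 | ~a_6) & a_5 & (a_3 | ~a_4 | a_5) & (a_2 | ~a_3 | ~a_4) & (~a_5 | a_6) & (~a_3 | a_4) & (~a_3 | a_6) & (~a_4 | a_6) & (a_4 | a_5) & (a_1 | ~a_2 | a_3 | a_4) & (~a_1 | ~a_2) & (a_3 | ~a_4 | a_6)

Unsatisfiable

Case a_1 = True:
  Clause (~a_1) is falsified — contradiction.
Case a_1 = False:
  (a_1 | ~a_6) forces a_6 = False.
  (a_5) forces a_5 = True.
  Clause (~a_5 | a_6) is falsified — contradiction.
Both cases fail, so the formula is unsatisfiable.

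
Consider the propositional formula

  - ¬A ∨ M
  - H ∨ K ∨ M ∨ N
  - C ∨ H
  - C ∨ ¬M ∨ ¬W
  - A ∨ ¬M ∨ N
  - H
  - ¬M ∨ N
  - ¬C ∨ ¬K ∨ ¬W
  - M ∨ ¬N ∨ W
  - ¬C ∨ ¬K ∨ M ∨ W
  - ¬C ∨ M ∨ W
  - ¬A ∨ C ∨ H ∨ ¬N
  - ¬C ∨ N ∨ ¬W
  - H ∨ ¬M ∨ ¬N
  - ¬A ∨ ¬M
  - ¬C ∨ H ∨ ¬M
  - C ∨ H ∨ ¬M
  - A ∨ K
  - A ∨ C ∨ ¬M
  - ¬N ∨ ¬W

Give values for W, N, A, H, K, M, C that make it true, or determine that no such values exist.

Unit clause (H) forces H = True.
Set W = False.
Set N = True.
  then (M ∨ ¬N ∨ W) forces M = True.
  then (¬A ∨ ¬M) forces A = False.
  then (A ∨ K) forces K = True.
  then (A ∨ C ∨ ¬M) forces C = True.
All clauses satisfied.

W = False; N = True; A = False; H = True; K = True; M = True; C = True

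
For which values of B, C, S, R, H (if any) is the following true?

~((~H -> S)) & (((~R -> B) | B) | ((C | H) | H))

B = False, C = True, S = False, R = True, H = False

  ~((~H -> S)) = True
    ~H -> S = False
      ~H = True
  ((~R -> B) | B) | ((C | H) | H) = True
    (~R -> B) | B = True
      ~R -> B = True
        ~R = False
    (C | H) | H = True
      C | H = True
Both conjuncts True, so the formula holds.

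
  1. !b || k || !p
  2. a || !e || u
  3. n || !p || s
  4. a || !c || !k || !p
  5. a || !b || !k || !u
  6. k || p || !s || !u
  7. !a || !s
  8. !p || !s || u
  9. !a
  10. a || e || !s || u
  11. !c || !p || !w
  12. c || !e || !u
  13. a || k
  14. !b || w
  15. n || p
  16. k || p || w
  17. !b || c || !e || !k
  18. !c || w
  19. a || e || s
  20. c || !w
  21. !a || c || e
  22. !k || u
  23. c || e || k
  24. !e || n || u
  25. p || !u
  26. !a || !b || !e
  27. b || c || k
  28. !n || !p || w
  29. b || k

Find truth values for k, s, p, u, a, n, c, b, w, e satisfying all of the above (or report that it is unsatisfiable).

k=T; s=T; p=T; u=T; a=F; n=F; c=F; b=F; w=F; e=F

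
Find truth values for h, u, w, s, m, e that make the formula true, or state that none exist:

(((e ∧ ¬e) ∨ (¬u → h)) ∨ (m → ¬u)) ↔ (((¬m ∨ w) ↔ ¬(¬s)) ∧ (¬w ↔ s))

h: True, u: False, w: False, s: True, m: False, e: False

  (((e ∧ ¬e) ∨ (¬u → h)) ∨ (m → ¬u)) ↔ (((¬m ∨ w) ↔ ¬(¬s)) ∧ (¬w ↔ s)) = True
    ((e ∧ ¬e) ∨ (¬u → h)) ∨ (m → ¬u) = True
      (e ∧ ¬e) ∨ (¬u → h) = True
        e ∧ ¬e = False
          ¬e = True
        ¬u → h = True
          ¬u = True
      m → ¬u = True
        ¬u = True
    ((¬m ∨ w) ↔ ¬(¬s)) ∧ (¬w ↔ s) = True
      (¬m ∨ w) ↔ ¬(¬s) = True
        ¬m ∨ w = True
          ¬m = True
        ¬(¬s) = True
          ¬s = False
      ¬w ↔ s = True
        ¬w = True
The formula evaluates to True.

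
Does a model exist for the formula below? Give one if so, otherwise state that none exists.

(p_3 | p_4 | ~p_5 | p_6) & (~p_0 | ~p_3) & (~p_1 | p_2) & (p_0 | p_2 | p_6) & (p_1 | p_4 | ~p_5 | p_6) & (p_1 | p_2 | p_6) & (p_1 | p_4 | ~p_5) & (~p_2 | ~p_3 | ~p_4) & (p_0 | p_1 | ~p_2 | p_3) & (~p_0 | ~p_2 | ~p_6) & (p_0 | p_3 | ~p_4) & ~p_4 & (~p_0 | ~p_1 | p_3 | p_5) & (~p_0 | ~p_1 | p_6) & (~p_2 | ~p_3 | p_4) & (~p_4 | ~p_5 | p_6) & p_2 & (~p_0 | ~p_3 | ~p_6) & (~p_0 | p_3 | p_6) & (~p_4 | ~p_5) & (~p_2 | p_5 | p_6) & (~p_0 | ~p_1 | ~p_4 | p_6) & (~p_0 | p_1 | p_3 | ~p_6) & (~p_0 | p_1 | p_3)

Unit clause (~p_4) forces p_4 = False.
Unit clause (p_2) forces p_2 = True.
In (~p_2 | ~p_3 | p_4) only ~p_3 is left, so p_3 = False.
Try p_0 = True:
  (~p_0 | ~p_2 | ~p_6) forces p_6 = False.
  clause (~p_0 | p_3 | p_6) is falsified — backtrack.
So p_0 = False.
  then (p_0 | p_1 | ~p_2 | p_3) forces p_1 = True.
Set p_5 = True.
  then (p_3 | p_4 | ~p_5 | p_6) forces p_6 = True.
All clauses satisfied.

p_0: False, p_1: True, p_2: True, p_3: False, p_4: False, p_5: True, p_6: True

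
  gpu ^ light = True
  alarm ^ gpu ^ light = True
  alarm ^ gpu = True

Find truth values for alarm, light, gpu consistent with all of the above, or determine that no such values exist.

alarm = False, light = False, gpu = True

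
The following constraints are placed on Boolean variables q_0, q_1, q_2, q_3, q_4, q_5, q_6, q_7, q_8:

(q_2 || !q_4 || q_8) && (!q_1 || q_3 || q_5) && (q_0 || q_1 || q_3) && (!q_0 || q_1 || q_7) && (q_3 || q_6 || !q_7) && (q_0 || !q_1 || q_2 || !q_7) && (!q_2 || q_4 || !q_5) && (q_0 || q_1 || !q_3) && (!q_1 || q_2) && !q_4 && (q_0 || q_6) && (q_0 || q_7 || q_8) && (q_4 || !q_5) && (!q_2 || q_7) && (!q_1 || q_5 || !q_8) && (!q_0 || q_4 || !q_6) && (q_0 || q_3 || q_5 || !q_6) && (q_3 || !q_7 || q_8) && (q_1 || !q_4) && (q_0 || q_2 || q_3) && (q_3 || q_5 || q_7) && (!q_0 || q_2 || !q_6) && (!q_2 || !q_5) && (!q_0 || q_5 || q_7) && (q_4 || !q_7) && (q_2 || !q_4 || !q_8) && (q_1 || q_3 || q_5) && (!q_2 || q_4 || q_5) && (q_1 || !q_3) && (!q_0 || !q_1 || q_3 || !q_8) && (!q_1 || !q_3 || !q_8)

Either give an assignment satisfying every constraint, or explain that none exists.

The formula is unsatisfiable.

Case q_4 = True:
  Clause (!q_4) is falsified — contradiction.
Case q_4 = False:
  (q_4 || !q_5) forces q_5 = False.
  (q_4 || !q_7) forces q_7 = False.
  (!q_2 || q_7) forces q_2 = False.
  (!q_1 || q_2) forces q_1 = False.
  (!q_0 || q_1 || q_7) forces q_0 = False.
  (q_0 || q_1 || q_3) forces q_3 = True.
  Clause (q_0 || q_1 || !q_3) is falsified — contradiction.
Both cases fail, so the formula is unsatisfiable.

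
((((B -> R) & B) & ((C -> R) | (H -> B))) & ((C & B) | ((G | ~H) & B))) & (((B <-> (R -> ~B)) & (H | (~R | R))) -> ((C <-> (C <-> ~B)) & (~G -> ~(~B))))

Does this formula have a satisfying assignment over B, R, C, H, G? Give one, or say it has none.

B = True; R = True; C = False; H = False; G = True

  (((B -> R) & B) & ((C -> R) | (H -> B))) & ((C & B) | ((G | ~H) & B)) = True
    ((B -> R) & B) & ((C -> R) | (H -> B)) = True
      (B -> R) & B = True
        B -> R = True
      (C -> R) | (H -> B) = True
        C -> R = True
        H -> B = True
    (C & B) | ((G | ~H) & B) = True
      C & B = False
      (G | ~H) & B = True
        G | ~H = True
          ~H = True
  ((B <-> (R -> ~B)) & (H | (~R | R))) -> ((C <-> (C <-> ~B)) & (~G -> ~(~B))) = True
    (B <-> (R -> ~B)) & (H | (~R | R)) = False
      B <-> (R -> ~B) = False
        R -> ~B = False
          ~B = False
      H | (~R | R) = True
        ~R | R = True
          ~R = False
    (C <-> (C <-> ~B)) & (~G -> ~(~B)) = False
      C <-> (C <-> ~B) = False
        C <-> ~B = True
          ~B = False
      ~G -> ~(~B) = True
        ~G = False
        ~(~B) = True
          ~B = False
Both conjuncts True, so the formula holds.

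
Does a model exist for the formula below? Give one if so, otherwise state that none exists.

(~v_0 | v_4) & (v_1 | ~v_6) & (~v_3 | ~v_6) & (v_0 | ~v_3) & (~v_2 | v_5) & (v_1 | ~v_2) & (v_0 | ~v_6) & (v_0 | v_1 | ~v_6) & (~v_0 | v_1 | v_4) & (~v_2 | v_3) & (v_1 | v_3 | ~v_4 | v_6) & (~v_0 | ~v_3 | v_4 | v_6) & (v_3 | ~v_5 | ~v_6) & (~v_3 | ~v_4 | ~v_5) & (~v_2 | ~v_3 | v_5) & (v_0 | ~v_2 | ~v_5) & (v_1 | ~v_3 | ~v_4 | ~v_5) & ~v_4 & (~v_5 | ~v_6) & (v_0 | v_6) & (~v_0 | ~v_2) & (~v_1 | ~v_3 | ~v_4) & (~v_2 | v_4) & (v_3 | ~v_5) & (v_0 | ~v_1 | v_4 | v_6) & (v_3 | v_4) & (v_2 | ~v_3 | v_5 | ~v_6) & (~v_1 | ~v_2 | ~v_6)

Case v_4 = True:
  Clause (~v_4) is falsified — contradiction.
Case v_4 = False:
  (~v_0 | v_4) forces v_0 = False.
  (v_0 | ~v_3) forces v_3 = False.
  Clause (v_3 | v_4) is falsified — contradiction.
Both cases fail, so the formula is unsatisfiable.

UNSATISFIABLE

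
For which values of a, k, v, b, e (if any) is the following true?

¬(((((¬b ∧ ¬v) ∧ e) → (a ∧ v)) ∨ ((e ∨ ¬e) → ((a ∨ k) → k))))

a: True; k: False; v: False; b: False; e: True

  ¬(((((¬b ∧ ¬v) ∧ e) → (a ∧ v)) ∨ ((e ∨ ¬e) → ((a ∨ k) → k)))) = True
    (((¬b ∧ ¬v) ∧ e) → (a ∧ v)) ∨ ((e ∨ ¬e) → ((a ∨ k) → k)) = False
      ((¬b ∧ ¬v) ∧ e) → (a ∧ v) = False
        (¬b ∧ ¬v) ∧ e = True
          ¬b ∧ ¬v = True
            ¬b = True
            ¬v = True
        a ∧ v = False
      (e ∨ ¬e) → ((a ∨ k) → k) = False
        e ∨ ¬e = True
          ¬e = False
        (a ∨ k) → k = False
          a ∨ k = True
The formula evaluates to True.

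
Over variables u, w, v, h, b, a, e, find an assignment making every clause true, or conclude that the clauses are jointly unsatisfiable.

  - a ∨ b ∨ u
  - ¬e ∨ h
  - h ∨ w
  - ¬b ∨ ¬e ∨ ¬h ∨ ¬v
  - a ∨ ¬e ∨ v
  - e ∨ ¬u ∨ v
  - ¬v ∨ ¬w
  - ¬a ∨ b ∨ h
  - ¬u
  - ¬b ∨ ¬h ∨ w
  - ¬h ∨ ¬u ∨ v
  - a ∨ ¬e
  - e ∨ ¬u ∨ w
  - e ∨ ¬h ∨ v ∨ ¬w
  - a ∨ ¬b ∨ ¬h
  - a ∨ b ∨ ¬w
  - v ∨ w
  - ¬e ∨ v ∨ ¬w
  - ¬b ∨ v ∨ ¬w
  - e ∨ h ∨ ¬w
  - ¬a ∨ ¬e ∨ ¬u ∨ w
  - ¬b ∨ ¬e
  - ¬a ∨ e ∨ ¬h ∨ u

u: False, w: False, v: True, h: True, b: False, a: True, e: True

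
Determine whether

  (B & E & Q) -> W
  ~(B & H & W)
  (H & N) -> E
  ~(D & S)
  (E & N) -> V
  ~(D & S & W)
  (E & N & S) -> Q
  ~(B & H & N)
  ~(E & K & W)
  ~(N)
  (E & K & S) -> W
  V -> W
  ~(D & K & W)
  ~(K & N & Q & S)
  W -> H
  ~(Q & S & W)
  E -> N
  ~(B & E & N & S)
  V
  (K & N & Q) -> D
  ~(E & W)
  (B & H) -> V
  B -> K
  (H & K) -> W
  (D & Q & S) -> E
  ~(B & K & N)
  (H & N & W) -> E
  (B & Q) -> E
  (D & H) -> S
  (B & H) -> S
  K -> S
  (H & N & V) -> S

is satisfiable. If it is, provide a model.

V=T; B=F; Q=F; E=F; H=T; S=T; D=F; K=F; W=T; N=F

Unit clause (~N) forces N = False.
Unit clause (V) forces V = True.
In (~V | W) only W is left, so W = True.
In (~E | N) only ~E is left, so E = False.
In (H | ~W) only H is left, so H = True.
In (~B | ~H | ~W) only ~B is left, so B = False.
Set Q = False.
Set S = True.
  then (~D | ~S | ~W) forces D = False.
Set K = False.
All clauses satisfied.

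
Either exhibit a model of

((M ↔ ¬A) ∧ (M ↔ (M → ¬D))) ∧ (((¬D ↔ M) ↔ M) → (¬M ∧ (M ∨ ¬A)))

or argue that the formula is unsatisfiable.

Case M = True: the formula simplifies to (¬A ∧ ¬D) ∧ D.
  D = True: the conjunct ¬D is False.
  D = False: the conjunct D is False.
Case M = False: the conjunct M ↔ (M → ¬D) becomes False ↔ (False → ¬D) = False.
Both cases fail — unsatisfiable.

Unsatisfiable — no assignment works.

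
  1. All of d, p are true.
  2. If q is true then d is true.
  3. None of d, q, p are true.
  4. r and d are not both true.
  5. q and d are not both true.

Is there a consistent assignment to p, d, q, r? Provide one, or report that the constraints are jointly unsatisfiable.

UNSATISFIABLE

Case p = True:
  Constraint (3) is violated (p=T) — contradiction.
Case p = False:
  Constraint (1) is violated (p=F) — contradiction.
Both cases fail — unsatisfiable.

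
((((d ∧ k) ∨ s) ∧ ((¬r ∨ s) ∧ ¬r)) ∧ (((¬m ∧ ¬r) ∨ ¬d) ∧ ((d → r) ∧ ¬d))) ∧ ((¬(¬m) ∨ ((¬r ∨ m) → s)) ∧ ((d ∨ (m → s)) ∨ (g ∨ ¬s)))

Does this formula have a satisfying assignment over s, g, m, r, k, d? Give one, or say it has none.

s = True, g = False, m = True, r = False, k = True, d = False

  (((d ∧ k) ∨ s) ∧ ((¬r ∨ s) ∧ ¬r)) ∧ (((¬m ∧ ¬r) ∨ ¬d) ∧ ((d → r) ∧ ¬d)) = True
    ((d ∧ k) ∨ s) ∧ ((¬r ∨ s) ∧ ¬r) = True
      (d ∧ k) ∨ s = True
        d ∧ k = False
      (¬r ∨ s) ∧ ¬r = True
        ¬r ∨ s = True
          ¬r = True
        ¬r = True
    ((¬m ∧ ¬r) ∨ ¬d) ∧ ((d → r) ∧ ¬d) = True
      (¬m ∧ ¬r) ∨ ¬d = True
        ¬m ∧ ¬r = False
          ¬m = False
          ¬r = True
        ¬d = True
      (d → r) ∧ ¬d = True
        d → r = True
        ¬d = True
  (¬(¬m) ∨ ((¬r ∨ m) → s)) ∧ ((d ∨ (m → s)) ∨ (g ∨ ¬s)) = True
    ¬(¬m) ∨ ((¬r ∨ m) → s) = True
      ¬(¬m) = True
        ¬m = False
      (¬r ∨ m) → s = True
        ¬r ∨ m = True
          ¬r = True
    (d ∨ (m → s)) ∨ (g ∨ ¬s) = True
      d ∨ (m → s) = True
        m → s = True
      g ∨ ¬s = False
        ¬s = False
Both conjuncts True, so the formula holds.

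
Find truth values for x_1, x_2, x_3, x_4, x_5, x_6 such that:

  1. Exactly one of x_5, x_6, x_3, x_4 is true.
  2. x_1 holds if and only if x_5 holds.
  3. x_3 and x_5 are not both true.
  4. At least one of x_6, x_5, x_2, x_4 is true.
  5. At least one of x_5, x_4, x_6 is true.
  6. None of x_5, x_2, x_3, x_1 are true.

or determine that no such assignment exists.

x_1: False, x_2: False, x_3: False, x_4: True, x_5: False, x_6: False

  (1) {x_5, x_6, x_3, x_4}: 1 true — exactly one ✓
  (2) x_1=F, x_5=F — same ✓
  (3) x_3=F, x_5=F — not both ✓
  (4) {x_6, x_5, x_2, x_4}: 1 true — at least one ✓
  (5) {x_5, x_4, x_6}: 1 true — at least one ✓
  (6) {x_5, x_2, x_3, x_1}: 0 true — none ✓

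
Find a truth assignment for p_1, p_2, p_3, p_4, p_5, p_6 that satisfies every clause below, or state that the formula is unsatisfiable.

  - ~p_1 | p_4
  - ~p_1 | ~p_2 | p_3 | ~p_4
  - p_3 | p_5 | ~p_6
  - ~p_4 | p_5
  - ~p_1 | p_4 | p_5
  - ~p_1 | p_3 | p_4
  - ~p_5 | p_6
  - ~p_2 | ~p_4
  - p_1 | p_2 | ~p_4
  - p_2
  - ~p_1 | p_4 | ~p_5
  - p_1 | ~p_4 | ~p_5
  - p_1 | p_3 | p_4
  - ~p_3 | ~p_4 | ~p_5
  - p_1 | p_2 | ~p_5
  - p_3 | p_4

p_1=F, p_2=T, p_3=T, p_4=F, p_5=F, p_6=F

Unit clause (p_2) forces p_2 = True.
In (~p_2 | ~p_4) only ~p_4 is left, so p_4 = False.
In (p_3 | p_4) only p_3 is left, so p_3 = True.
In (~p_1 | p_4) only ~p_1 is left, so p_1 = False.
Set p_5 = False.
Set p_6 = False.
All clauses satisfied.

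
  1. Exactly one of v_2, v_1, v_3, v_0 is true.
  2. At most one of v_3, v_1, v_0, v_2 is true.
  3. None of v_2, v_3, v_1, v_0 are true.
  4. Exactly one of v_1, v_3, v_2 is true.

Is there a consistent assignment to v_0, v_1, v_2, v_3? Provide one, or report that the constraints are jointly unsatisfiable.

Case v_1 = True:
  Constraint (3) is violated (v_1=T) — contradiction.
Case v_1 = False:
  (3) forces v_2 = False.
  (3) forces v_3 = False.
  Constraint (4) is violated (v_1=F, v_3=F, v_2=F) — contradiction.
Both cases fail — unsatisfiable.

No satisfying assignment exists.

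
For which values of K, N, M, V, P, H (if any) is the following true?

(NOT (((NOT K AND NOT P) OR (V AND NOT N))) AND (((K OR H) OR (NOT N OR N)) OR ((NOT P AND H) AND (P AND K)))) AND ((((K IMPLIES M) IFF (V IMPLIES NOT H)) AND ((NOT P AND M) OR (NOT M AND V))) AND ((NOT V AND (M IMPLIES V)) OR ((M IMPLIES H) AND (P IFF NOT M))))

K=T; N=T; M=F; V=T; P=T; H=T

  NOT (((NOT K AND NOT P) OR (V AND NOT N))) AND (((K OR H) OR (NOT N OR N)) OR ((NOT P AND H) AND (P AND K))) = True
    NOT (((NOT K AND NOT P) OR (V AND NOT N))) = True
      (NOT K AND NOT P) OR (V AND NOT N) = False
        NOT K AND NOT P = False
          NOT K = False
          NOT P = False
        V AND NOT N = False
          NOT N = False
    ((K OR H) OR (NOT N OR N)) OR ((NOT P AND H) AND (P AND K)) = True
      (K OR H) OR (NOT N OR N) = True
        K OR H = True
        NOT N OR N = True
          NOT N = False
      (NOT P AND H) AND (P AND K) = False
        NOT P AND H = False
          NOT P = False
        P AND K = True
  (((K IMPLIES M) IFF (V IMPLIES NOT H)) AND ((NOT P AND M) OR (NOT M AND V))) AND ((NOT V AND (M IMPLIES V)) OR ((M IMPLIES H) AND (P IFF NOT M))) = True
    ((K IMPLIES M) IFF (V IMPLIES NOT H)) AND ((NOT P AND M) OR (NOT M AND V)) = True
      (K IMPLIES M) IFF (V IMPLIES NOT H) = True
        K IMPLIES M = False
        V IMPLIES NOT H = False
          NOT H = False
      (NOT P AND M) OR (NOT M AND V) = True
        NOT P AND M = False
          NOT P = False
        NOT M AND V = True
          NOT M = True
    (NOT V AND (M IMPLIES V)) OR ((M IMPLIES H) AND (P IFF NOT M)) = True
      NOT V AND (M IMPLIES V) = False
        NOT V = False
        M IMPLIES V = True
      (M IMPLIES H) AND (P IFF NOT M) = True
        M IMPLIES H = True
        P IFF NOT M = True
          NOT M = True
Both conjuncts True, so the formula holds.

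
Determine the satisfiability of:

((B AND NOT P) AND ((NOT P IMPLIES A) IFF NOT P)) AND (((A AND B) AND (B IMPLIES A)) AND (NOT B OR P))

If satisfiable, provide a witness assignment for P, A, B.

Case P = True: the conjunct NOT P is False.
Case P = False: the formula simplifies to (B AND A) AND (((A AND B) AND (B IMPLIES A)) AND NOT B).
  B = True: the conjunct NOT B is False.
  B = False: the conjunct B is False.
Both cases fail — unsatisfiable.

The formula is unsatisfiable.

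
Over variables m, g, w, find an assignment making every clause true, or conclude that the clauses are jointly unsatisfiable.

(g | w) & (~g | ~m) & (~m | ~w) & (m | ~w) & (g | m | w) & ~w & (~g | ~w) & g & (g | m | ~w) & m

Case m = True:
  (~g | ~m) forces g = False.
  Clause (g) is falsified — contradiction.
Case m = False:
  Clause (m) is falsified — contradiction.
Both cases fail, so the formula is unsatisfiable.

Unsatisfiable — no assignment works.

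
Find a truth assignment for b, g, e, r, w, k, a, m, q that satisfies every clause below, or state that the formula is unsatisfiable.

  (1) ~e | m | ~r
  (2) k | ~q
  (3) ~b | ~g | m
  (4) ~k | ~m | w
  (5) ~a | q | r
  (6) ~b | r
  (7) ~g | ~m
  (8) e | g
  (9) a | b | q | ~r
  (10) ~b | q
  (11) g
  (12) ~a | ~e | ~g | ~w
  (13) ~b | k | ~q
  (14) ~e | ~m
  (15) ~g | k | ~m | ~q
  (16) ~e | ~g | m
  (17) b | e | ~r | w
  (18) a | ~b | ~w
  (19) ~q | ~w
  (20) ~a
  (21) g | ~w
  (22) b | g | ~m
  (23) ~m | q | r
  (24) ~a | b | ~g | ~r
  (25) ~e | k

Unit clause (g) forces g = True.
Unit clause (~a) forces a = False.
In (~g | ~m) only ~m is left, so m = False.
In (~e | ~g | m) only ~e is left, so e = False.
In (~b | ~g | m) only ~b is left, so b = False.
Set r = False.
Set w = False.
Set k = False.
  then (k | ~q) forces q = False.
All clauses satisfied.

b=F, g=T, e=F, r=F, w=F, k=F, a=F, m=F, q=F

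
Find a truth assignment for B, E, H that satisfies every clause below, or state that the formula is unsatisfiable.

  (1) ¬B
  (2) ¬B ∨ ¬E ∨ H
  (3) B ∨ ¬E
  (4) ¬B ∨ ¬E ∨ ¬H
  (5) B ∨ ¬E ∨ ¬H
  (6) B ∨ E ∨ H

B = False; E = False; H = True

Unit clause (¬B) forces B = False.
In (B ∨ ¬E) only ¬E is left, so E = False.
In (B ∨ E ∨ H) only H is left, so H = True.
All clauses satisfied.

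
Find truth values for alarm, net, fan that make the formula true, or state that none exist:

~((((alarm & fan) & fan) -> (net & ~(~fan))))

alarm = True, net = False, fan = True

  ~((((alarm & fan) & fan) -> (net & ~(~fan)))) = True
    ((alarm & fan) & fan) -> (net & ~(~fan)) = False
      (alarm & fan) & fan = True
        alarm & fan = True
      net & ~(~fan) = False
        ~(~fan) = True
          ~fan = False
The formula evaluates to True.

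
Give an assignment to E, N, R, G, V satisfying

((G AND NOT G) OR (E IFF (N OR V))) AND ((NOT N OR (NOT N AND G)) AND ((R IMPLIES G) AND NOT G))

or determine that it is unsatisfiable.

E = False, N = False, R = False, G = False, V = False

  (G AND NOT G) OR (E IFF (N OR V)) = True
    G AND NOT G = False
      NOT G = True
    E IFF (N OR V) = True
      N OR V = False
  (NOT N OR (NOT N AND G)) AND ((R IMPLIES G) AND NOT G) = True
    NOT N OR (NOT N AND G) = True
      NOT N = True
      NOT N AND G = False
        NOT N = True
    (R IMPLIES G) AND NOT G = True
      R IMPLIES G = True
      NOT G = True
Both conjuncts True, so the formula holds.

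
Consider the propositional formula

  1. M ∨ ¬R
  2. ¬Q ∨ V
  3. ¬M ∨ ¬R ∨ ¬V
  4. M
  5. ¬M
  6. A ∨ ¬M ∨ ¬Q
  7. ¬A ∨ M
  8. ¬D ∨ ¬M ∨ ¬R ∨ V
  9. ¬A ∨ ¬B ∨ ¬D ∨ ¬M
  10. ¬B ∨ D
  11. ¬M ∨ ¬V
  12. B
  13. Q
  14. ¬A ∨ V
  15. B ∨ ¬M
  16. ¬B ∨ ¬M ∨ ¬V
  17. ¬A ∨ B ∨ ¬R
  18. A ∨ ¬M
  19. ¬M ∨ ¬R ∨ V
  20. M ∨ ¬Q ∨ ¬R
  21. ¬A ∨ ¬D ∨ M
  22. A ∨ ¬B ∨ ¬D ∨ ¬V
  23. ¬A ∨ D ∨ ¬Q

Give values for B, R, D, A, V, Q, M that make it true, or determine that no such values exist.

Unsatisfiable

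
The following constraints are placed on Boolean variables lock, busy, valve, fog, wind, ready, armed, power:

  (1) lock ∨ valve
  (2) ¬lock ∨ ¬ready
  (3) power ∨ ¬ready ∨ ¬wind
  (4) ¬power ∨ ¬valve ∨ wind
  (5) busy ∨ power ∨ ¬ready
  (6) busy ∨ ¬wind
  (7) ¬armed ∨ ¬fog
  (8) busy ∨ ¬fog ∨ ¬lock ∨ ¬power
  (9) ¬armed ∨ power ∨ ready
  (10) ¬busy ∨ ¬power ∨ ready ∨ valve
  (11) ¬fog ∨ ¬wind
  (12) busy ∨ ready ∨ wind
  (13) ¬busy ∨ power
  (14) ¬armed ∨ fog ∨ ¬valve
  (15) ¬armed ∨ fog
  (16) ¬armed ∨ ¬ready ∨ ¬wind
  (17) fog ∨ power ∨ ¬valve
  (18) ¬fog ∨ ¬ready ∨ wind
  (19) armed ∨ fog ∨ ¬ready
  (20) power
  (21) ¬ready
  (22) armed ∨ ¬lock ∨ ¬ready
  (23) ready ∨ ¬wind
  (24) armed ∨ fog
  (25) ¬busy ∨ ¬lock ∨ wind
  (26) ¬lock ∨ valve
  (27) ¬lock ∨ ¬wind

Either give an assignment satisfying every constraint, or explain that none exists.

The formula is unsatisfiable.

Case ready = True:
  Clause (¬ready) is falsified — contradiction.
Case ready = False:
  (power) forces power = True.
  (ready ∨ ¬wind) forces wind = False.
  (¬power ∨ ¬valve ∨ wind) forces valve = False.
  (lock ∨ valve) forces lock = True.
  Clause (¬lock ∨ valve) is falsified — contradiction.
Both cases fail, so the formula is unsatisfiable.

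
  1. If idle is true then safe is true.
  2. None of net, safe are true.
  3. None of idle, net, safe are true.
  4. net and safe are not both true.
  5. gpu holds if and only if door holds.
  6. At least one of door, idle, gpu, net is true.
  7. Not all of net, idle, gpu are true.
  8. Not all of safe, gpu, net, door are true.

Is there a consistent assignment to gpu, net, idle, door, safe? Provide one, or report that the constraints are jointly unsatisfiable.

gpu = True, net = False, idle = False, door = True, safe = False

  (1) idle=F ⇒ safe: vacuous ✓
  (2) {net, safe}: 0 true — none ✓
  (3) {idle, net, safe}: 0 true — none ✓
  (4) net=F, safe=F — not both ✓
  (5) gpu=T, door=T — same ✓
  (6) {door, idle, gpu, net}: 2 true — at least one ✓
  (7) {net, idle, gpu}: 1/3 true — not all ✓
  (8) {safe, gpu, net, door}: 2/4 true — not all ✓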